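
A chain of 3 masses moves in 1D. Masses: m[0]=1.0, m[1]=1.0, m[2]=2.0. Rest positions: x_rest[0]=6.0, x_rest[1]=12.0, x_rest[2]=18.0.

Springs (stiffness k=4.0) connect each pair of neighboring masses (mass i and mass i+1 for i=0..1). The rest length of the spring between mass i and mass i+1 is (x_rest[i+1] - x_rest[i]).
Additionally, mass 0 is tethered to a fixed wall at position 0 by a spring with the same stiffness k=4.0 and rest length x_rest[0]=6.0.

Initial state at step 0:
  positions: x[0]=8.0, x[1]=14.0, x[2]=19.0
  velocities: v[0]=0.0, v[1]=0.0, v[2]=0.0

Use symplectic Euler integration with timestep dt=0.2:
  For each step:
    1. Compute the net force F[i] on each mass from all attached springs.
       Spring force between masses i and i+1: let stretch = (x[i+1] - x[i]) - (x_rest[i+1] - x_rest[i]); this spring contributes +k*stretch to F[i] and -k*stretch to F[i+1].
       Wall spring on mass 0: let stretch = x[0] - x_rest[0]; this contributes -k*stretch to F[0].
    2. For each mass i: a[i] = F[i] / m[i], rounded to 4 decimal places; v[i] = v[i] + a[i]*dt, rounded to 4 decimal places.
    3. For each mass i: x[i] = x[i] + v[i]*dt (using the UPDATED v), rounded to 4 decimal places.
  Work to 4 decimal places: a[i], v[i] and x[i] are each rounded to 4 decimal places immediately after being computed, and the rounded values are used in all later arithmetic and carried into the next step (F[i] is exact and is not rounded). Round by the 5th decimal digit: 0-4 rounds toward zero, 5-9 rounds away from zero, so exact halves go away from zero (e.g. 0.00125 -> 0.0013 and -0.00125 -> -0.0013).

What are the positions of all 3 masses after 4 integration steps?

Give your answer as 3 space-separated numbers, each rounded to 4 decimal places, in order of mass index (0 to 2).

Step 0: x=[8.0000 14.0000 19.0000] v=[0.0000 0.0000 0.0000]
Step 1: x=[7.6800 13.8400 19.0800] v=[-1.6000 -0.8000 0.4000]
Step 2: x=[7.1168 13.5328 19.2208] v=[-2.8160 -1.5360 0.7040]
Step 3: x=[6.4415 13.1091 19.3866] v=[-3.3766 -2.1184 0.8288]
Step 4: x=[5.8024 12.6230 19.5302] v=[-3.1957 -2.4305 0.7178]

Answer: 5.8024 12.6230 19.5302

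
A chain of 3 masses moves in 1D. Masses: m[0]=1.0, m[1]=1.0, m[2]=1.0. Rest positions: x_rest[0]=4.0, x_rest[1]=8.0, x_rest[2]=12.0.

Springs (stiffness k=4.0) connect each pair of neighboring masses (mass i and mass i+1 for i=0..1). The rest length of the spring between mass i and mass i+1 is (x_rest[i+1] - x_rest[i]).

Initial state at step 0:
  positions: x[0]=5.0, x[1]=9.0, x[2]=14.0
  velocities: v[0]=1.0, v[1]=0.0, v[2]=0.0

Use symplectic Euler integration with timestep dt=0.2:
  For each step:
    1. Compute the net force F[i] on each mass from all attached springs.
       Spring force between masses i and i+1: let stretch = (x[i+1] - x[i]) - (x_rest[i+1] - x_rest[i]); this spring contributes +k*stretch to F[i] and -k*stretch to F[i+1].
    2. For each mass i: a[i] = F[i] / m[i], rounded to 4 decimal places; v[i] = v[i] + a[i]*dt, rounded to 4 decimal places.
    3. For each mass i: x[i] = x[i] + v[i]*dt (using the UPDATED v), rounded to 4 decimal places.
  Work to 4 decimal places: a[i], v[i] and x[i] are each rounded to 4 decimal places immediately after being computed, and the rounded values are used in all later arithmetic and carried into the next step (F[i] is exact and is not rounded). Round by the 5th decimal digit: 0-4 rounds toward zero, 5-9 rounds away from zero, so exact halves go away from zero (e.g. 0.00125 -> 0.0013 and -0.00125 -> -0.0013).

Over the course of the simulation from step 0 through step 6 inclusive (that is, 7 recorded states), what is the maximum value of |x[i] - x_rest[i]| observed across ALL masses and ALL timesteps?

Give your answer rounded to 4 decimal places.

Step 0: x=[5.0000 9.0000 14.0000] v=[1.0000 0.0000 0.0000]
Step 1: x=[5.2000 9.1600 13.8400] v=[1.0000 0.8000 -0.8000]
Step 2: x=[5.3936 9.4352 13.5712] v=[0.9680 1.3760 -1.3440]
Step 3: x=[5.5939 9.7255 13.2806] v=[1.0013 1.4515 -1.4528]
Step 4: x=[5.8152 9.9236 13.0612] v=[1.1066 0.9903 -1.0969]
Step 5: x=[6.0539 9.9663 12.9798] v=[1.1933 0.2137 -0.4070]
Step 6: x=[6.2785 9.8652 13.0562] v=[1.1232 -0.5054 0.3822]
Max displacement = 2.2785

Answer: 2.2785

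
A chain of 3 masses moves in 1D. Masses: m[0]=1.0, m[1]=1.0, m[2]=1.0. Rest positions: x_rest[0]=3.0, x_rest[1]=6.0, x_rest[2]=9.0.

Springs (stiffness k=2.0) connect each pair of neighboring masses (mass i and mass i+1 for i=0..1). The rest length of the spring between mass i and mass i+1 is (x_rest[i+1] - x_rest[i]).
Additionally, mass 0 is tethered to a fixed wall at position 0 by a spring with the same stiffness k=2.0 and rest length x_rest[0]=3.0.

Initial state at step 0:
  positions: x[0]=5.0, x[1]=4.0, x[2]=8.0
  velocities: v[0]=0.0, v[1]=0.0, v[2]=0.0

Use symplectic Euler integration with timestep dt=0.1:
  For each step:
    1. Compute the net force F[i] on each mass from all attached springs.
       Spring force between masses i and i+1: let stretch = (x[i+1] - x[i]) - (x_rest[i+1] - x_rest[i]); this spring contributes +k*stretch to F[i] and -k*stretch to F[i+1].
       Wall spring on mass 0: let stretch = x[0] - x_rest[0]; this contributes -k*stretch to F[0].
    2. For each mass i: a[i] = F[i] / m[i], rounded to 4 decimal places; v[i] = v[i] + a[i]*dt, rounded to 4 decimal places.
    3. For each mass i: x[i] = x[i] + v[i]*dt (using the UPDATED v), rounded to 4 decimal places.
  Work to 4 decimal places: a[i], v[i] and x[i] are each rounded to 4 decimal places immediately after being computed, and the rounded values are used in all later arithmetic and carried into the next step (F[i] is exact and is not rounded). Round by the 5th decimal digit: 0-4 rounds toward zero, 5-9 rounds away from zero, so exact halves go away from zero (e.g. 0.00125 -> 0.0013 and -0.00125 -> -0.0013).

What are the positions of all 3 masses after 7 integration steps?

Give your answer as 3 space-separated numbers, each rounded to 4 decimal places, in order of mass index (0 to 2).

Answer: 2.4153 6.0342 7.7058

Derivation:
Step 0: x=[5.0000 4.0000 8.0000] v=[0.0000 0.0000 0.0000]
Step 1: x=[4.8800 4.1000 7.9800] v=[-1.2000 1.0000 -0.2000]
Step 2: x=[4.6468 4.2932 7.9424] v=[-2.3320 1.9320 -0.3760]
Step 3: x=[4.3136 4.5665 7.8918] v=[-3.3321 2.7326 -0.5058]
Step 4: x=[3.8992 4.9012 7.8347] v=[-4.1442 3.3471 -0.5709]
Step 5: x=[3.4268 5.2745 7.7789] v=[-4.7236 3.7334 -0.5576]
Step 6: x=[2.9229 5.6610 7.7331] v=[-5.0394 3.8647 -0.4585]
Step 7: x=[2.4153 6.0342 7.7058] v=[-5.0764 3.7315 -0.2729]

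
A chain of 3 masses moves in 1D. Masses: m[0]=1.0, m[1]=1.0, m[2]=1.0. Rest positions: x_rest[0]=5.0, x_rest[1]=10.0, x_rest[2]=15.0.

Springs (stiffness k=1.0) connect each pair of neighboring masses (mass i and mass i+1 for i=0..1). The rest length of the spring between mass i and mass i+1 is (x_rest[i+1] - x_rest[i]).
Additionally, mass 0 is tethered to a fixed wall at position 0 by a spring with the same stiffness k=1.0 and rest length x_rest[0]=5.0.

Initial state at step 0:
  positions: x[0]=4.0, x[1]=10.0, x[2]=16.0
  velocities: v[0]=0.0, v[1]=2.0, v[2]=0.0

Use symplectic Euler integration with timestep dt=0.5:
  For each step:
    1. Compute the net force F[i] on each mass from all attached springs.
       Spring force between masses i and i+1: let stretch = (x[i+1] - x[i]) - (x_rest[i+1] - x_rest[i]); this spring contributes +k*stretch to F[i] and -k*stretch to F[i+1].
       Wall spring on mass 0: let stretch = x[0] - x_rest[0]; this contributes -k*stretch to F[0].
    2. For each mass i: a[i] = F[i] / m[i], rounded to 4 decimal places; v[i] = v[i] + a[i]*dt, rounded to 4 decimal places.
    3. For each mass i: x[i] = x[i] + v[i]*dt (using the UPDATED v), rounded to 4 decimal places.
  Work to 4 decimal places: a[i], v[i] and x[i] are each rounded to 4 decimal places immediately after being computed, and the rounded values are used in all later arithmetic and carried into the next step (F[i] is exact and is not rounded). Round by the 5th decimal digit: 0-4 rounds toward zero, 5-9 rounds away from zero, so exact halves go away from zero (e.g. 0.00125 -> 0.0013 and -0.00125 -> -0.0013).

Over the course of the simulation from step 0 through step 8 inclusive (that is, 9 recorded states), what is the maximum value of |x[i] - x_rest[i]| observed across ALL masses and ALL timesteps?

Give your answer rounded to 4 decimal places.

Step 0: x=[4.0000 10.0000 16.0000] v=[0.0000 2.0000 0.0000]
Step 1: x=[4.5000 11.0000 15.7500] v=[1.0000 2.0000 -0.5000]
Step 2: x=[5.5000 11.5625 15.5625] v=[2.0000 1.1250 -0.3750]
Step 3: x=[6.6407 11.6094 15.6250] v=[2.2813 0.0938 0.1250]
Step 4: x=[7.3634 11.4180 15.9336] v=[1.4453 -0.3828 0.6172]
Step 5: x=[7.2589 11.3419 16.3633] v=[-0.2091 -0.1523 0.8594]
Step 6: x=[6.3604 11.5004 16.7877] v=[-1.7971 0.3169 0.8487]
Step 7: x=[5.1568 11.6957 17.1403] v=[-2.4073 0.3906 0.7051]
Step 8: x=[4.2987 11.6174 17.3817] v=[-1.7163 -0.1566 0.4828]
Max displacement = 2.3817

Answer: 2.3817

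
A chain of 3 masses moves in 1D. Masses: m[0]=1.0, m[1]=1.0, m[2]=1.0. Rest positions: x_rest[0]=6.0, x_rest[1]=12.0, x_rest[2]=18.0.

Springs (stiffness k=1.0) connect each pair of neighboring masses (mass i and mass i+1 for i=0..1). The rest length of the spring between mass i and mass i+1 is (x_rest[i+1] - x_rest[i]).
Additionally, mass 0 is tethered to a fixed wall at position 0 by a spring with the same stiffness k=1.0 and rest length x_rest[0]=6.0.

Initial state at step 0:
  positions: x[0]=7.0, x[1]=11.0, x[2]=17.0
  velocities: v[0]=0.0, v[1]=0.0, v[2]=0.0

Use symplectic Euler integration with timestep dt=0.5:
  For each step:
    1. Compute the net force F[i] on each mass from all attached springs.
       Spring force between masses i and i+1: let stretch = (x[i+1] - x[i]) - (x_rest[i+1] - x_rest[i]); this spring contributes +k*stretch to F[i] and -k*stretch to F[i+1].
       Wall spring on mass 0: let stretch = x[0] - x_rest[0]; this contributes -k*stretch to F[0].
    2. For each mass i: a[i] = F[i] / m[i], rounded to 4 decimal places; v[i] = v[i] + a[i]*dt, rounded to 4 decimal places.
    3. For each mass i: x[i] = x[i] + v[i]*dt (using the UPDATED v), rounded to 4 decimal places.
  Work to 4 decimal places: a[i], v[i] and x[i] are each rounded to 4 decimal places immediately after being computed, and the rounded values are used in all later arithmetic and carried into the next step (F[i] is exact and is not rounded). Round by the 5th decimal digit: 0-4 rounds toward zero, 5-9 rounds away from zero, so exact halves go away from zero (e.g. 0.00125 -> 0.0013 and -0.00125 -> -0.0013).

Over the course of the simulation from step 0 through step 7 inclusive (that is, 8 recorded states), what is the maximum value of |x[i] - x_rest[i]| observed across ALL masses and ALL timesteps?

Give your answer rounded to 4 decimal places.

Answer: 1.3594

Derivation:
Step 0: x=[7.0000 11.0000 17.0000] v=[0.0000 0.0000 0.0000]
Step 1: x=[6.2500 11.5000 17.0000] v=[-1.5000 1.0000 0.0000]
Step 2: x=[5.2500 12.0625 17.1250] v=[-2.0000 1.1250 0.2500]
Step 3: x=[4.6406 12.1875 17.4844] v=[-1.2188 0.2500 0.7188]
Step 4: x=[4.7578 11.7500 18.0196] v=[0.2344 -0.8750 1.0704]
Step 5: x=[5.4336 11.1319 18.4874] v=[1.3516 -1.2363 0.9356]
Step 6: x=[6.1756 10.9281 18.6164] v=[1.4840 -0.4077 0.2579]
Step 7: x=[6.5619 11.4582 18.3233] v=[0.7725 1.0602 -0.5863]
Max displacement = 1.3594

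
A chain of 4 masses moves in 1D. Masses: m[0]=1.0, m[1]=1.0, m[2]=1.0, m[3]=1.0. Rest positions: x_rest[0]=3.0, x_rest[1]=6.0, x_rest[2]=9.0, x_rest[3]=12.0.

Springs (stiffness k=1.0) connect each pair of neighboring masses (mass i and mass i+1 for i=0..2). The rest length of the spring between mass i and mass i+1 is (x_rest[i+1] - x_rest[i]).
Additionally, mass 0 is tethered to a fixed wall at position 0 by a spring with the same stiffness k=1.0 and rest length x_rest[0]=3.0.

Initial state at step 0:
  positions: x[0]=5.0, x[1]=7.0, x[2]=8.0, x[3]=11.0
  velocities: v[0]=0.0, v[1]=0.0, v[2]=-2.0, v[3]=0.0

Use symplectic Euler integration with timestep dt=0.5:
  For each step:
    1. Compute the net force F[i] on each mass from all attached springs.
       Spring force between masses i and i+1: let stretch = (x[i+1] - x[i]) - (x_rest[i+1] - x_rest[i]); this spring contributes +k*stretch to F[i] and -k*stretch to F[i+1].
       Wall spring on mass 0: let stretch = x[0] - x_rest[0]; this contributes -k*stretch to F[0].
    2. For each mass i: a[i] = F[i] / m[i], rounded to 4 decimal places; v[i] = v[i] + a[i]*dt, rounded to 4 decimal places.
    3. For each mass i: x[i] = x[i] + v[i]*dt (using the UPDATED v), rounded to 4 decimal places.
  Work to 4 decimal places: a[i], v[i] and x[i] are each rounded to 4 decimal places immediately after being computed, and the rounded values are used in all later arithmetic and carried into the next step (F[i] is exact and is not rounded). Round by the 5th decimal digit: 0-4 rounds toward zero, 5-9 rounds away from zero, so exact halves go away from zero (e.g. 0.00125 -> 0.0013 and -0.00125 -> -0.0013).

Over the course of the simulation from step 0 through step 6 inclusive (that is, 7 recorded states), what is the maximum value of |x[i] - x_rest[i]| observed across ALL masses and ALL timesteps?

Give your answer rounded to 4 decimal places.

Step 0: x=[5.0000 7.0000 8.0000 11.0000] v=[0.0000 0.0000 -2.0000 0.0000]
Step 1: x=[4.2500 6.7500 7.5000 11.0000] v=[-1.5000 -0.5000 -1.0000 0.0000]
Step 2: x=[3.0625 6.0625 7.6875 10.8750] v=[-2.3750 -1.3750 0.3750 -0.2500]
Step 3: x=[1.8594 5.0313 8.2657 10.7031] v=[-2.4063 -2.0625 1.1563 -0.3438]
Step 4: x=[0.9844 4.0157 8.6446 10.6719] v=[-1.7501 -2.0313 0.7578 -0.0625]
Step 5: x=[0.6211 3.3995 8.3731 10.8839] v=[-0.7267 -1.2325 -0.5430 0.4239]
Step 6: x=[0.7971 3.3321 7.4859 11.2182] v=[0.3520 -0.1349 -1.7744 0.6685]
Max displacement = 2.6679

Answer: 2.6679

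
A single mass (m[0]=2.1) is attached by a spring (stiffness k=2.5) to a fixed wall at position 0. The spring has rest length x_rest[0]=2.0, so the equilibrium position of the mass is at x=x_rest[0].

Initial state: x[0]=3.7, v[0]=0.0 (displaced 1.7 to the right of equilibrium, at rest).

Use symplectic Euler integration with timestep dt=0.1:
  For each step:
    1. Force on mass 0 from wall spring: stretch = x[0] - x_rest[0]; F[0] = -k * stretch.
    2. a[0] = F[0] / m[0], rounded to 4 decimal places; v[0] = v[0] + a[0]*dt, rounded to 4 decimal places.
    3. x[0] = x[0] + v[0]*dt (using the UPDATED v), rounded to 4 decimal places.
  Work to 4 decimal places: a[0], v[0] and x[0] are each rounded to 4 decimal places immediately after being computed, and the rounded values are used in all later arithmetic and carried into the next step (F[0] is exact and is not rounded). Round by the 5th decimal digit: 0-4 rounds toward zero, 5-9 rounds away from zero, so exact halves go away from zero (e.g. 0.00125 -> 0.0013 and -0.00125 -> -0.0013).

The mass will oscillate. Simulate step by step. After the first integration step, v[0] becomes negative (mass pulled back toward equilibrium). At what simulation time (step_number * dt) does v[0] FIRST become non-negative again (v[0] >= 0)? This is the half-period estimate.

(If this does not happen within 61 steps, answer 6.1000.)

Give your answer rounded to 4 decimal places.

Step 0: x=[3.7000] v=[0.0000]
Step 1: x=[3.6798] v=[-0.2024]
Step 2: x=[3.6396] v=[-0.4024]
Step 3: x=[3.5798] v=[-0.5976]
Step 4: x=[3.5012] v=[-0.7857]
Step 5: x=[3.4048] v=[-0.9644]
Step 6: x=[3.2916] v=[-1.1316]
Step 7: x=[3.1631] v=[-1.2854]
Step 8: x=[3.0207] v=[-1.4239]
Step 9: x=[2.8662] v=[-1.5454]
Step 10: x=[2.7014] v=[-1.6485]
Step 11: x=[2.5282] v=[-1.7320]
Step 12: x=[2.3487] v=[-1.7949]
Step 13: x=[2.1651] v=[-1.8364]
Step 14: x=[1.9795] v=[-1.8561]
Step 15: x=[1.7941] v=[-1.8537]
Step 16: x=[1.6112] v=[-1.8292]
Step 17: x=[1.4329] v=[-1.7829]
Step 18: x=[1.2614] v=[-1.7154]
Step 19: x=[1.0987] v=[-1.6275]
Step 20: x=[0.9467] v=[-1.5202]
Step 21: x=[0.8072] v=[-1.3948]
Step 22: x=[0.6819] v=[-1.2528]
Step 23: x=[0.5723] v=[-1.0959]
Step 24: x=[0.4797] v=[-0.9259]
Step 25: x=[0.4052] v=[-0.7449]
Step 26: x=[0.3497] v=[-0.5550]
Step 27: x=[0.3139] v=[-0.3585]
Step 28: x=[0.2981] v=[-0.1578]
Step 29: x=[0.3026] v=[0.0448]
First v>=0 after going negative at step 29, time=2.9000

Answer: 2.9000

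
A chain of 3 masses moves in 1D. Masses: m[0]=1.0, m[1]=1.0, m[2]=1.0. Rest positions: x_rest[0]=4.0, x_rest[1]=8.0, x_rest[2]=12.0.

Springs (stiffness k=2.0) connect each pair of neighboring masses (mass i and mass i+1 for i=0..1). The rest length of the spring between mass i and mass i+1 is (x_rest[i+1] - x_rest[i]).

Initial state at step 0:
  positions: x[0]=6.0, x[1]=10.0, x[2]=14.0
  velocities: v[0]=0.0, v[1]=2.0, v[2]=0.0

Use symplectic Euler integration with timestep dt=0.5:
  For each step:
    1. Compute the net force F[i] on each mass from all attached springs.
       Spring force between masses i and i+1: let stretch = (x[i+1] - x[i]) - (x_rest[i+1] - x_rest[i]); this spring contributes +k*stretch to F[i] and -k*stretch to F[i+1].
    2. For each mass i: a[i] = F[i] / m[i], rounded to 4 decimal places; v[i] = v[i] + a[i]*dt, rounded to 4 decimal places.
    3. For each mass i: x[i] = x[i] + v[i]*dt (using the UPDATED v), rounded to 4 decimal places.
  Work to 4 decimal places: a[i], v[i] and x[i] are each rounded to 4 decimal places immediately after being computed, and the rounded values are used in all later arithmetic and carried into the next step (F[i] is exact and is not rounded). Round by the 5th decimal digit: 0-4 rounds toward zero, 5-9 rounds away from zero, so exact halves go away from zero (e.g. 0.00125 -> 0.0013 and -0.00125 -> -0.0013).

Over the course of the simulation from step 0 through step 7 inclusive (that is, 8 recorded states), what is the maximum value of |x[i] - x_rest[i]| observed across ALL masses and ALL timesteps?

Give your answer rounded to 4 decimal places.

Step 0: x=[6.0000 10.0000 14.0000] v=[0.0000 2.0000 0.0000]
Step 1: x=[6.0000 11.0000 14.0000] v=[0.0000 2.0000 0.0000]
Step 2: x=[6.5000 11.0000 14.5000] v=[1.0000 0.0000 1.0000]
Step 3: x=[7.2500 10.5000 15.2500] v=[1.5000 -1.0000 1.5000]
Step 4: x=[7.6250 10.7500 15.6250] v=[0.7500 0.5000 0.7500]
Step 5: x=[7.5625 11.8750 15.5625] v=[-0.1250 2.2500 -0.1250]
Step 6: x=[7.6563 12.6875 15.6563] v=[0.1875 1.6250 0.1875]
Step 7: x=[8.2657 12.4688 16.2657] v=[1.2187 -0.4374 1.2187]
Max displacement = 4.6875

Answer: 4.6875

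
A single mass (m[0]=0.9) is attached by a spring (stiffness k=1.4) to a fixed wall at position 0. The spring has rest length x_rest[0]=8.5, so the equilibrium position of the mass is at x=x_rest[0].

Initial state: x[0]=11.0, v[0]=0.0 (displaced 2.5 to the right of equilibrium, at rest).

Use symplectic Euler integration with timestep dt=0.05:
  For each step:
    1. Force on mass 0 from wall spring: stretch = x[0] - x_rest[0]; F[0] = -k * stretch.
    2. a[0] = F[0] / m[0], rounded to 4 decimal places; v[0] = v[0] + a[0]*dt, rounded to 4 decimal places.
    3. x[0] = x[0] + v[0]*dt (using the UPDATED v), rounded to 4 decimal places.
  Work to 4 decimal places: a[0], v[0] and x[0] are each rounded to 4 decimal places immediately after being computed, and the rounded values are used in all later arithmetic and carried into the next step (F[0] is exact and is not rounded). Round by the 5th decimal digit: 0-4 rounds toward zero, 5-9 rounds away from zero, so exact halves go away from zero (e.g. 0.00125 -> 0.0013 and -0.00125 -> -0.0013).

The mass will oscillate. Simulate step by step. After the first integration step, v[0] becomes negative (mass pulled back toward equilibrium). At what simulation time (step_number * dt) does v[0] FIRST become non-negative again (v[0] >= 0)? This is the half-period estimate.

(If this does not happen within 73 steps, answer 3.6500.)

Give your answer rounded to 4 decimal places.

Step 0: x=[11.0000] v=[0.0000]
Step 1: x=[10.9903] v=[-0.1944]
Step 2: x=[10.9709] v=[-0.3881]
Step 3: x=[10.9419] v=[-0.5803]
Step 4: x=[10.9034] v=[-0.7702]
Step 5: x=[10.8555] v=[-0.9571]
Step 6: x=[10.7985] v=[-1.1403]
Step 7: x=[10.7325] v=[-1.3191]
Step 8: x=[10.6579] v=[-1.4927]
Step 9: x=[10.5749] v=[-1.6605]
Step 10: x=[10.4838] v=[-1.8219]
Step 11: x=[10.3850] v=[-1.9762]
Step 12: x=[10.2789] v=[-2.1228]
Step 13: x=[10.1658] v=[-2.2612]
Step 14: x=[10.0463] v=[-2.3908]
Step 15: x=[9.9207] v=[-2.5111]
Step 16: x=[9.7896] v=[-2.6216]
Step 17: x=[9.6535] v=[-2.7219]
Step 18: x=[9.5129] v=[-2.8116]
Step 19: x=[9.3684] v=[-2.8904]
Step 20: x=[9.2205] v=[-2.9579]
Step 21: x=[9.0698] v=[-3.0139]
Step 22: x=[8.9169] v=[-3.0582]
Step 23: x=[8.7624] v=[-3.0906]
Step 24: x=[8.6069] v=[-3.1110]
Step 25: x=[8.4509] v=[-3.1193]
Step 26: x=[8.2951] v=[-3.1155]
Step 27: x=[8.1401] v=[-3.0996]
Step 28: x=[7.9865] v=[-3.0716]
Step 29: x=[7.8349] v=[-3.0317]
Step 30: x=[7.6859] v=[-2.9800]
Step 31: x=[7.5401] v=[-2.9167]
Step 32: x=[7.3980] v=[-2.8420]
Step 33: x=[7.2602] v=[-2.7563]
Step 34: x=[7.1272] v=[-2.6599]
Step 35: x=[6.9995] v=[-2.5531]
Step 36: x=[6.8777] v=[-2.4364]
Step 37: x=[6.7622] v=[-2.3102]
Step 38: x=[6.6535] v=[-2.1750]
Step 39: x=[6.5519] v=[-2.0314]
Step 40: x=[6.4579] v=[-1.8799]
Step 41: x=[6.3718] v=[-1.7211]
Step 42: x=[6.2940] v=[-1.5556]
Step 43: x=[6.2248] v=[-1.3840]
Step 44: x=[6.1645] v=[-1.2070]
Step 45: x=[6.1132] v=[-1.0254]
Step 46: x=[6.0712] v=[-0.8398]
Step 47: x=[6.0387] v=[-0.6509]
Step 48: x=[6.0157] v=[-0.4595]
Step 49: x=[6.0024] v=[-0.2663]
Step 50: x=[5.9988] v=[-0.0720]
Step 51: x=[6.0049] v=[0.1225]
First v>=0 after going negative at step 51, time=2.5500

Answer: 2.5500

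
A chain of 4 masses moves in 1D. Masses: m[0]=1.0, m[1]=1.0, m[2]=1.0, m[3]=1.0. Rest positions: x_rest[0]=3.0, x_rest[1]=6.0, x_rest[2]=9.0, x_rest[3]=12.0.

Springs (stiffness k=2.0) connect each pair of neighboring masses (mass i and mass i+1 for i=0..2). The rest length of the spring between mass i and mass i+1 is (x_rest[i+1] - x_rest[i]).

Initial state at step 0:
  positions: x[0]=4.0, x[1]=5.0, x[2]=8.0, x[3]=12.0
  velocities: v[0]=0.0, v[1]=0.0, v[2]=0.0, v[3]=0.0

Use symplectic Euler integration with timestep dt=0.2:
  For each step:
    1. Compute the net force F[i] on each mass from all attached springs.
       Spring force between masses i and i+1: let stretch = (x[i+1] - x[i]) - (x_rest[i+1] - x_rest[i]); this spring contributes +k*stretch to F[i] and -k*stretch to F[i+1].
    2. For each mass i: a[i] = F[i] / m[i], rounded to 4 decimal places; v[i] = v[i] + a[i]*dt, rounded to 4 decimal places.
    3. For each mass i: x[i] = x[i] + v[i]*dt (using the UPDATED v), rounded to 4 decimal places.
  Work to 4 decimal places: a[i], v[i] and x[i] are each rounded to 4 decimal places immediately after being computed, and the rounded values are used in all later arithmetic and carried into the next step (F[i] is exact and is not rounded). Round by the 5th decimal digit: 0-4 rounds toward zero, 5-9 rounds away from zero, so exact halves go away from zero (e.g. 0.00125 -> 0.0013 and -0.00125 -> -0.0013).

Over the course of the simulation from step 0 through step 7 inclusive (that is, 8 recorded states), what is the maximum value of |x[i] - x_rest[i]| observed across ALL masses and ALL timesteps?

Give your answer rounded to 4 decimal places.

Answer: 1.0853

Derivation:
Step 0: x=[4.0000 5.0000 8.0000 12.0000] v=[0.0000 0.0000 0.0000 0.0000]
Step 1: x=[3.8400 5.1600 8.0800 11.9200] v=[-0.8000 0.8000 0.4000 -0.4000]
Step 2: x=[3.5456 5.4480 8.2336 11.7728] v=[-1.4720 1.4400 0.7680 -0.7360]
Step 3: x=[3.1634 5.8067 8.4475 11.5825] v=[-1.9110 1.7933 1.0694 -0.9517]
Step 4: x=[2.7527 6.1652 8.7009 11.3814] v=[-2.0537 1.7923 1.2671 -1.0057]
Step 5: x=[2.3750 6.4535 8.9659 11.2058] v=[-1.8887 1.4416 1.3250 -0.8779]
Step 6: x=[2.0835 6.6165 9.2091 11.0910] v=[-1.4573 0.8152 1.2160 -0.5739]
Step 7: x=[1.9147 6.6243 9.3954 11.0657] v=[-0.8441 0.0390 0.9317 -0.1267]
Max displacement = 1.0853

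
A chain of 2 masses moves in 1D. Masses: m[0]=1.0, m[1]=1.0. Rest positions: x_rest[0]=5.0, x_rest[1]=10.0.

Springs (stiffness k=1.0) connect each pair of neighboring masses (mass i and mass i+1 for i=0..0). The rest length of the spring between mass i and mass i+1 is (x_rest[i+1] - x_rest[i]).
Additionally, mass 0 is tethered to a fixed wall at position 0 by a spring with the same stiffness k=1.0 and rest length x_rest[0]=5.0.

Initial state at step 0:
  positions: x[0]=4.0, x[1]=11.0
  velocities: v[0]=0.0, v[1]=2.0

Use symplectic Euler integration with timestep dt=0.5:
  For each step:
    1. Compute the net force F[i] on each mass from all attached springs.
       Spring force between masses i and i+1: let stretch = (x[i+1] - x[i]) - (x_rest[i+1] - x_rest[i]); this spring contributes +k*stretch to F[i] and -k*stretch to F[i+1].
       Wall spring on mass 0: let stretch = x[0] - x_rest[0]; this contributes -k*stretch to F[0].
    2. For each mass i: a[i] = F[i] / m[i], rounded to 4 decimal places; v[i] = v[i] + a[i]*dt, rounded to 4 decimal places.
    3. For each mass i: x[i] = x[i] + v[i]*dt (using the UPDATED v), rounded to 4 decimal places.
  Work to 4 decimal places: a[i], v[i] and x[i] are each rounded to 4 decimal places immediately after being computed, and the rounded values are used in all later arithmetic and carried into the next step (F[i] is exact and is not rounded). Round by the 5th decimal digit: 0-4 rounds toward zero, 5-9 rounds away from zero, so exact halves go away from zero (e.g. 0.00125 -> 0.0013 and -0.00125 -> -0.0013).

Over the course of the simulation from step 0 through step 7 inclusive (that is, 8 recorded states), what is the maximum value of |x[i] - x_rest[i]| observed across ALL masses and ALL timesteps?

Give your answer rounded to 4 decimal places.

Step 0: x=[4.0000 11.0000] v=[0.0000 2.0000]
Step 1: x=[4.7500 11.5000] v=[1.5000 1.0000]
Step 2: x=[6.0000 11.5625] v=[2.5000 0.1250]
Step 3: x=[7.1407 11.4844] v=[2.2813 -0.1563]
Step 4: x=[7.5821 11.5704] v=[0.8828 0.1719]
Step 5: x=[7.1251 11.9093] v=[-0.9141 0.6778]
Step 6: x=[6.0828 12.3022] v=[-2.0846 0.7857]
Step 7: x=[5.0747 12.3902] v=[-2.0163 0.1760]
Max displacement = 2.5821

Answer: 2.5821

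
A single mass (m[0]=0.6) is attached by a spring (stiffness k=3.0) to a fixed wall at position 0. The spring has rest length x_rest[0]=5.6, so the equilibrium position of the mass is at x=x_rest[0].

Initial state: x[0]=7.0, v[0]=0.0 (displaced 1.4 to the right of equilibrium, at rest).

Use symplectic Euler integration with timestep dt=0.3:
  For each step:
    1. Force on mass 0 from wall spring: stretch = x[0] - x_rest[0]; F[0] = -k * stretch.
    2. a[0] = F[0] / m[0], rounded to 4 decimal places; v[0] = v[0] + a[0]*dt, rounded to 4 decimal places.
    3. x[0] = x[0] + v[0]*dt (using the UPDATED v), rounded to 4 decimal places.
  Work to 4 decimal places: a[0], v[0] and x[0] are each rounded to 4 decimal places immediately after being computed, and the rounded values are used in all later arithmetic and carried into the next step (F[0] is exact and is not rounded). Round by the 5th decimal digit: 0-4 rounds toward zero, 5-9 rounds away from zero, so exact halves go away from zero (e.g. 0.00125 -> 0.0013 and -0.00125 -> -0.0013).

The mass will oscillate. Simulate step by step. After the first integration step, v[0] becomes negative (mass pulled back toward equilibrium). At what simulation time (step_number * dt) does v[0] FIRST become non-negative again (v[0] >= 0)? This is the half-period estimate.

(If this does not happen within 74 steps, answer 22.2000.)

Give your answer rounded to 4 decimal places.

Answer: 1.5000

Derivation:
Step 0: x=[7.0000] v=[0.0000]
Step 1: x=[6.3700] v=[-2.1000]
Step 2: x=[5.3935] v=[-3.2550]
Step 3: x=[4.5099] v=[-2.9453]
Step 4: x=[4.1168] v=[-1.3102]
Step 5: x=[4.3912] v=[0.9146]
First v>=0 after going negative at step 5, time=1.5000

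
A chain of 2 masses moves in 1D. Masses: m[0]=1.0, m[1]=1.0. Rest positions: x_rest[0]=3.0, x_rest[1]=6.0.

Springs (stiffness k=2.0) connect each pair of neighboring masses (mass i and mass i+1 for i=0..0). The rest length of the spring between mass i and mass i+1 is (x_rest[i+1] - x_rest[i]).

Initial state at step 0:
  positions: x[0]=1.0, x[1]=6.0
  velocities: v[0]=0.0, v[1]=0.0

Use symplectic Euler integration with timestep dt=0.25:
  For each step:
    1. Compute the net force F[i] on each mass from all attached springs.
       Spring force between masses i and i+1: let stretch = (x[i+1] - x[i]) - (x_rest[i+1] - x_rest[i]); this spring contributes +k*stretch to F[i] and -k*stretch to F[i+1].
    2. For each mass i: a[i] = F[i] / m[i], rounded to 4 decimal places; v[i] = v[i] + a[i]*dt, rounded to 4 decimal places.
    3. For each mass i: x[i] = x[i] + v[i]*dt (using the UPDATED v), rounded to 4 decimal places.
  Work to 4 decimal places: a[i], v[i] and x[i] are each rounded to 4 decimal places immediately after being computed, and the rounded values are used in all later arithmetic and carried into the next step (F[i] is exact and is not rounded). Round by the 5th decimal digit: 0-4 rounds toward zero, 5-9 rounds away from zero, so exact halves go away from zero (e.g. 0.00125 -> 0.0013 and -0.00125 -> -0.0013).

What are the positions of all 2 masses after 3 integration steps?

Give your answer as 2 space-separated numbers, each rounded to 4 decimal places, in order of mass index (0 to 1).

Step 0: x=[1.0000 6.0000] v=[0.0000 0.0000]
Step 1: x=[1.2500 5.7500] v=[1.0000 -1.0000]
Step 2: x=[1.6875 5.3125] v=[1.7500 -1.7500]
Step 3: x=[2.2031 4.7969] v=[2.0625 -2.0625]

Answer: 2.2031 4.7969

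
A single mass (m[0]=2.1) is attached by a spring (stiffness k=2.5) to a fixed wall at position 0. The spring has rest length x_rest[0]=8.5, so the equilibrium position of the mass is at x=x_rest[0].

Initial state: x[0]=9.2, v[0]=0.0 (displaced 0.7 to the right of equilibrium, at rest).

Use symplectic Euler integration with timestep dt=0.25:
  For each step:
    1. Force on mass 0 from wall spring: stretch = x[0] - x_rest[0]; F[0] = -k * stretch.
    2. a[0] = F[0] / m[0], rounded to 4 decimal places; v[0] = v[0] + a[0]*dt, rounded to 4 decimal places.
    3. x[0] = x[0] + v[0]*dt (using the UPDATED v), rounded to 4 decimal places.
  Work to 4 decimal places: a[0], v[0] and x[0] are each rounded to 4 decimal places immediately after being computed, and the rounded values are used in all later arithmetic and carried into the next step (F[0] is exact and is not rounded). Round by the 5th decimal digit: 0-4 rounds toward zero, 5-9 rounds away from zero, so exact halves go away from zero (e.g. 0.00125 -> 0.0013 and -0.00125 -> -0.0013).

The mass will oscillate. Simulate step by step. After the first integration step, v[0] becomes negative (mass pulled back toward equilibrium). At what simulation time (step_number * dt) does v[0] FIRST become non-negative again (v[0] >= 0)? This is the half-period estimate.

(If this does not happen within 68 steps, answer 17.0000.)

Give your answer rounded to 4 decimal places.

Answer: 3.0000

Derivation:
Step 0: x=[9.2000] v=[0.0000]
Step 1: x=[9.1479] v=[-0.2083]
Step 2: x=[9.0476] v=[-0.4011]
Step 3: x=[8.9066] v=[-0.5641]
Step 4: x=[8.7353] v=[-0.6851]
Step 5: x=[8.5465] v=[-0.7551]
Step 6: x=[8.3543] v=[-0.7690]
Step 7: x=[8.1729] v=[-0.7256]
Step 8: x=[8.0158] v=[-0.6283]
Step 9: x=[7.8948] v=[-0.4842]
Step 10: x=[7.8188] v=[-0.3041]
Step 11: x=[7.7935] v=[-0.1014]
Step 12: x=[7.8207] v=[0.1089]
First v>=0 after going negative at step 12, time=3.0000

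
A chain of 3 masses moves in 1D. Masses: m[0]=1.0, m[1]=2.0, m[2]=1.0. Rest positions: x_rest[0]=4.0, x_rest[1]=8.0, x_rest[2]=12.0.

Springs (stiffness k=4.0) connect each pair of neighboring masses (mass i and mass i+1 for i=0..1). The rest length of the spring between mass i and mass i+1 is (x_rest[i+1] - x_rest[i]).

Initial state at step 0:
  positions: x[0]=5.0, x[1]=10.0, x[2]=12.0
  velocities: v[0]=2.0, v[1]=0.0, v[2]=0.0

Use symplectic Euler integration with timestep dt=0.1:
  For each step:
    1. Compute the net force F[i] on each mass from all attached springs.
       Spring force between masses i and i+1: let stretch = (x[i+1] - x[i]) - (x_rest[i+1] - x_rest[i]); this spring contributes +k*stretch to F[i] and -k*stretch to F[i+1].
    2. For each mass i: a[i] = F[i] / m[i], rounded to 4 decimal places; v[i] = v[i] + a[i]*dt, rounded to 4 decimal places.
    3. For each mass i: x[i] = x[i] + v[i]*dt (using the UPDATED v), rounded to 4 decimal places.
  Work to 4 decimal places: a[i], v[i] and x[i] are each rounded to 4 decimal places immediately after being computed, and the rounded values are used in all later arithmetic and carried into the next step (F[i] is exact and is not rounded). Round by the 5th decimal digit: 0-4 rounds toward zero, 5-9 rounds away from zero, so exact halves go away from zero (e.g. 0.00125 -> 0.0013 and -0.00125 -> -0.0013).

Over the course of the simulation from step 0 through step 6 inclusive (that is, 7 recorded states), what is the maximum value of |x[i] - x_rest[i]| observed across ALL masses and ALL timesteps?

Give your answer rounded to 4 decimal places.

Answer: 2.5340

Derivation:
Step 0: x=[5.0000 10.0000 12.0000] v=[2.0000 0.0000 0.0000]
Step 1: x=[5.2400 9.9400 12.0800] v=[2.4000 -0.6000 0.8000]
Step 2: x=[5.5080 9.8288 12.2344] v=[2.6800 -1.1120 1.5440]
Step 3: x=[5.7888 9.6793 12.4526] v=[2.8083 -1.4950 2.1818]
Step 4: x=[6.0653 9.5075 12.7199] v=[2.7645 -1.7184 2.6725]
Step 5: x=[6.3194 9.3311 13.0187] v=[2.5414 -1.7644 2.9875]
Step 6: x=[6.5340 9.1682 13.3300] v=[2.1461 -1.6292 3.1125]
Max displacement = 2.5340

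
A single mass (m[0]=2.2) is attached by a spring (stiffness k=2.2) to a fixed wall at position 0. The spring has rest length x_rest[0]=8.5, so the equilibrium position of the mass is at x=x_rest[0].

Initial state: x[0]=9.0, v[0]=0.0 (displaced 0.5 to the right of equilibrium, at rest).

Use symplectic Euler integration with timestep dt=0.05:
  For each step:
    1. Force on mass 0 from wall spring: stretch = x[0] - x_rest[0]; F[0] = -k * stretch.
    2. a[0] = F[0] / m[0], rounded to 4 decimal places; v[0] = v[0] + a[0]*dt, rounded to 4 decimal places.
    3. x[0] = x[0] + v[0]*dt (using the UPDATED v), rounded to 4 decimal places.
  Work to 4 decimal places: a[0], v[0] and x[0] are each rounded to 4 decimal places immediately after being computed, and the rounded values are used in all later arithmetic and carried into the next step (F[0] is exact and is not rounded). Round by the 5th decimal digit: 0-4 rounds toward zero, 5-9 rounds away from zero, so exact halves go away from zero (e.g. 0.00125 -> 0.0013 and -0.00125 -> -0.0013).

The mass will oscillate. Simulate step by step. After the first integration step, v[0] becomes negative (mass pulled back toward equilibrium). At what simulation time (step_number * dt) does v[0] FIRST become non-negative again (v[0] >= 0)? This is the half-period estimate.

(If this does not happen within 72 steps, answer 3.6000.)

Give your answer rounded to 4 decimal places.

Step 0: x=[9.0000] v=[0.0000]
Step 1: x=[8.9988] v=[-0.0250]
Step 2: x=[8.9963] v=[-0.0499]
Step 3: x=[8.9926] v=[-0.0747]
Step 4: x=[8.9876] v=[-0.0993]
Step 5: x=[8.9814] v=[-0.1237]
Step 6: x=[8.9740] v=[-0.1478]
Step 7: x=[8.9654] v=[-0.1715]
Step 8: x=[8.9557] v=[-0.1948]
Step 9: x=[8.9448] v=[-0.2176]
Step 10: x=[8.9328] v=[-0.2398]
Step 11: x=[8.9197] v=[-0.2614]
Step 12: x=[8.9056] v=[-0.2824]
Step 13: x=[8.8905] v=[-0.3027]
Step 14: x=[8.8744] v=[-0.3222]
Step 15: x=[8.8574] v=[-0.3409]
Step 16: x=[8.8395] v=[-0.3588]
Step 17: x=[8.8207] v=[-0.3758]
Step 18: x=[8.8011] v=[-0.3918]
Step 19: x=[8.7808] v=[-0.4069]
Step 20: x=[8.7598] v=[-0.4209]
Step 21: x=[8.7381] v=[-0.4339]
Step 22: x=[8.7158] v=[-0.4458]
Step 23: x=[8.6930] v=[-0.4566]
Step 24: x=[8.6697] v=[-0.4663]
Step 25: x=[8.6460] v=[-0.4748]
Step 26: x=[8.6219] v=[-0.4821]
Step 27: x=[8.5975] v=[-0.4882]
Step 28: x=[8.5728] v=[-0.4931]
Step 29: x=[8.5480] v=[-0.4967]
Step 30: x=[8.5230] v=[-0.4991]
Step 31: x=[8.4980] v=[-0.5003]
Step 32: x=[8.4730] v=[-0.5002]
Step 33: x=[8.4481] v=[-0.4989]
Step 34: x=[8.4233] v=[-0.4963]
Step 35: x=[8.3987] v=[-0.4925]
Step 36: x=[8.3743] v=[-0.4874]
Step 37: x=[8.3502] v=[-0.4811]
Step 38: x=[8.3265] v=[-0.4736]
Step 39: x=[8.3033] v=[-0.4649]
Step 40: x=[8.2805] v=[-0.4551]
Step 41: x=[8.2583] v=[-0.4441]
Step 42: x=[8.2367] v=[-0.4320]
Step 43: x=[8.2158] v=[-0.4188]
Step 44: x=[8.1956] v=[-0.4046]
Step 45: x=[8.1761] v=[-0.3894]
Step 46: x=[8.1574] v=[-0.3732]
Step 47: x=[8.1396] v=[-0.3561]
Step 48: x=[8.1227] v=[-0.3381]
Step 49: x=[8.1067] v=[-0.3192]
Step 50: x=[8.0917] v=[-0.2995]
Step 51: x=[8.0777] v=[-0.2791]
Step 52: x=[8.0648] v=[-0.2580]
Step 53: x=[8.0530] v=[-0.2362]
Step 54: x=[8.0423] v=[-0.2139]
Step 55: x=[8.0328] v=[-0.1910]
Step 56: x=[8.0244] v=[-0.1676]
Step 57: x=[8.0172] v=[-0.1438]
Step 58: x=[8.0112] v=[-0.1197]
Step 59: x=[8.0064] v=[-0.0953]
Step 60: x=[8.0029] v=[-0.0706]
Step 61: x=[8.0006] v=[-0.0457]
Step 62: x=[7.9996] v=[-0.0207]
Step 63: x=[7.9998] v=[0.0043]
First v>=0 after going negative at step 63, time=3.1500

Answer: 3.1500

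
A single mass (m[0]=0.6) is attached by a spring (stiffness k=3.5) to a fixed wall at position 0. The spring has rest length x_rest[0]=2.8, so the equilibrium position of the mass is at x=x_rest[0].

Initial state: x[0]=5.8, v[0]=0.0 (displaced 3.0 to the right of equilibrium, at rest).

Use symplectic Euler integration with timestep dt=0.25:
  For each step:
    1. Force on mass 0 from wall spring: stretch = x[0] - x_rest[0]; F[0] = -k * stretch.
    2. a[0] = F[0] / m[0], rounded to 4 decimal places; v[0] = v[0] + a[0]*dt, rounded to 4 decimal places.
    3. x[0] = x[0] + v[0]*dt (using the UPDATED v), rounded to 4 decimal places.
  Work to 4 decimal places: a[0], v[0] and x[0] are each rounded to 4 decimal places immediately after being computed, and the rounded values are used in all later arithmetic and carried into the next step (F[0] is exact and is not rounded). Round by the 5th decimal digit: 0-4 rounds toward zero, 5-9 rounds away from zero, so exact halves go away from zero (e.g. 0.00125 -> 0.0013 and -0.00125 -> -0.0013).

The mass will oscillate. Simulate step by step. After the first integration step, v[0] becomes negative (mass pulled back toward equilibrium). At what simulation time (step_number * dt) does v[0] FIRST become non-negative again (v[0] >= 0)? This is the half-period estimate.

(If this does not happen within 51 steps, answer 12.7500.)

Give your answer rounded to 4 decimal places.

Answer: 1.5000

Derivation:
Step 0: x=[5.8000] v=[0.0000]
Step 1: x=[4.7063] v=[-4.3750]
Step 2: x=[2.9176] v=[-7.1550]
Step 3: x=[1.0860] v=[-7.3265]
Step 4: x=[-0.1207] v=[-4.8269]
Step 5: x=[-0.2626] v=[-0.5676]
Step 6: x=[0.7121] v=[3.8987]
First v>=0 after going negative at step 6, time=1.5000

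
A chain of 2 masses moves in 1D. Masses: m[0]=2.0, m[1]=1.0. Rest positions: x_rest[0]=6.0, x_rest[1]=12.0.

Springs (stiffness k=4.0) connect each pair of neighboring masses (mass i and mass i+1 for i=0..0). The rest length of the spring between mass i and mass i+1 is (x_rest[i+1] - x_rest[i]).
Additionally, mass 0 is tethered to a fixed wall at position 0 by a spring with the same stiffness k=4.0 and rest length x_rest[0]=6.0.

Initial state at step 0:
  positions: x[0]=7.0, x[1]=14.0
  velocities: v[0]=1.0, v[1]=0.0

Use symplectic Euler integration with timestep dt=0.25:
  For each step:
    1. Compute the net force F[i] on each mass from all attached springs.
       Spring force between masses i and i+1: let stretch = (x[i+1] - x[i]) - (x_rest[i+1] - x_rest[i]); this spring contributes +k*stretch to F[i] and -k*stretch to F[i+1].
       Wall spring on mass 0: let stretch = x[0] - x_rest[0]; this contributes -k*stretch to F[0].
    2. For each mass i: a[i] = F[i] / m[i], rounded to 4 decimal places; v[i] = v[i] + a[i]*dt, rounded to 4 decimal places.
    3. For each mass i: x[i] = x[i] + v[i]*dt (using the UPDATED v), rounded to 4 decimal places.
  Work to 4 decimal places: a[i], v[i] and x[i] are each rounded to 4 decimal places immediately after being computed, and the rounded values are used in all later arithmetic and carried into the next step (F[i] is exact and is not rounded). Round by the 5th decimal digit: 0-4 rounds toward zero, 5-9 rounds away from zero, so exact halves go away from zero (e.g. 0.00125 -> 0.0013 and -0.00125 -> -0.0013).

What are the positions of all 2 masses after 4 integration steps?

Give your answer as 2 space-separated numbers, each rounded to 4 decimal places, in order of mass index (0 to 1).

Answer: 7.1397 12.7344

Derivation:
Step 0: x=[7.0000 14.0000] v=[1.0000 0.0000]
Step 1: x=[7.2500 13.7500] v=[1.0000 -1.0000]
Step 2: x=[7.4063 13.3750] v=[0.6250 -1.5000]
Step 3: x=[7.3829 13.0078] v=[-0.0938 -1.4687]
Step 4: x=[7.1397 12.7344] v=[-0.9728 -1.0936]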